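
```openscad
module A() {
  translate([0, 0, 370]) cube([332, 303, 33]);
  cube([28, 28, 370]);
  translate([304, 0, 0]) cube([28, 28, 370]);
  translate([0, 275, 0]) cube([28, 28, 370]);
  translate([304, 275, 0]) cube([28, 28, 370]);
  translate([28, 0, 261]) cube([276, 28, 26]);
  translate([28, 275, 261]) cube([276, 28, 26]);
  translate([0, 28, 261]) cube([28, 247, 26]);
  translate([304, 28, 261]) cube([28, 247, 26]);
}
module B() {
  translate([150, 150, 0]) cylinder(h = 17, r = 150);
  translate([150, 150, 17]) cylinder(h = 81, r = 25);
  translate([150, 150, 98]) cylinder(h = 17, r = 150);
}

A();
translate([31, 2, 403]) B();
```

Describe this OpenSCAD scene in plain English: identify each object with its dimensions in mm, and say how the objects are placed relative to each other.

A is a four-legged stool. The seat is 332×303 mm, 33 mm thick, top at z = 403 mm. It stands on four square legs, each 28×28 mm in cross-section, from z = 0 to the seat underside, each flush with a corner of the seat. Four stretchers, 28 mm wide and 26 mm tall, connect adjacent legs with their undersides at z = 261 mm, each running between the inner faces of the legs it joins and aligned with the legs' outer faces on the other axis.

B is a spool: two coaxial disc flanges of radius 150 mm and thickness 17 mm, joined by a core cylinder of radius 25 mm and height 81 mm. The lower flange rests on z = 0 and the three cylinders share a vertical axis.

The spool is on top of the stool.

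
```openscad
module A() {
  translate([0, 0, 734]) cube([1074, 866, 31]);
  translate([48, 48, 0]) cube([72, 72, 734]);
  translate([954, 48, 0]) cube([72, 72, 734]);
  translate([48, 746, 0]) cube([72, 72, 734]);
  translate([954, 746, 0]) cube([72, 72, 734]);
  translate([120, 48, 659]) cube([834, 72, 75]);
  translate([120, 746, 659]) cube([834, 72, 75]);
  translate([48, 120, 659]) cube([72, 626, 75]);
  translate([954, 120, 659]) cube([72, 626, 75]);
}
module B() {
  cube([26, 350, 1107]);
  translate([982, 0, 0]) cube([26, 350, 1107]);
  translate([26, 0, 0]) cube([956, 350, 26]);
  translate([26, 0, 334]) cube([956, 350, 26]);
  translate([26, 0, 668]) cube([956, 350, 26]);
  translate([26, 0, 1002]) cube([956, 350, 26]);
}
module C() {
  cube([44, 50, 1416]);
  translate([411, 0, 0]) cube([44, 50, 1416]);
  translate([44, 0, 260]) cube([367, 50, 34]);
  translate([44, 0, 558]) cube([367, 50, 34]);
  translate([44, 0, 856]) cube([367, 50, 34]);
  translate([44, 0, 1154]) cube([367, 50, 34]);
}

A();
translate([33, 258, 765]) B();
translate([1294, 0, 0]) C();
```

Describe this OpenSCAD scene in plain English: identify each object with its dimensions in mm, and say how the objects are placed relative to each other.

A is a table: top 1074 mm (x) × 866 mm (y), 31 mm thick, upper face at z = 765 mm, on four 72×72 mm square legs, each inset 48 mm from the nearest pair of top edges, running from z = 0 to the bottom of the top. Four apron rails, 72 mm thick and 75 mm tall, run between adjacent legs with their top edges flush with the underside of the top and their outer faces flush with the legs' outer faces.

B is an open bookshelf. Two side panels, each 26 mm thick, 350 mm deep and 1107 mm tall, stand 1008 mm apart (outside-to-outside). Between them sit 4 shelves, each 26 mm thick and 350 mm deep, spanning the full gap between the sides. The bottom shelf rests on the floor (its underside at z = 0) and the clear gap between one shelf's top and the next shelf's underside is 308 mm.

C is a wooden ladder with two side rails of 44×50 mm section and 1416 mm height, set 455 mm apart overall. Between them run 4 rectangular rungs (50 mm deep, 34 mm thick), front faces flush with the rails' −y face. The bottom of the first rung is 260 mm above the floor and each subsequent rung is 298 mm higher than the one below.

The bookshelf is on top of the table, centred. The ladder is on the floor beside the table on its +x side.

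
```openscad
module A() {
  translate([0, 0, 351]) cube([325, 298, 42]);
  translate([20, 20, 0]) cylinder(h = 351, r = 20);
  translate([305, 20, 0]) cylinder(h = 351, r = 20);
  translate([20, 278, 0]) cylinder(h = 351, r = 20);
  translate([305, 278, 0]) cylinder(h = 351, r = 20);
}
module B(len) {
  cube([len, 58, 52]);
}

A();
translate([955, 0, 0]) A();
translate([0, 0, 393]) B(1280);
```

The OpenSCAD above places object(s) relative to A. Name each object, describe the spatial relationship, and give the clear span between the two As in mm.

Second stool starts at x = 955; first ends at x = 325; clear span = 955 − 325 = 630 mm.

A is a stool. B is a beam. A beam spans the tops of two stools. The clear span between the two stools is 630 mm.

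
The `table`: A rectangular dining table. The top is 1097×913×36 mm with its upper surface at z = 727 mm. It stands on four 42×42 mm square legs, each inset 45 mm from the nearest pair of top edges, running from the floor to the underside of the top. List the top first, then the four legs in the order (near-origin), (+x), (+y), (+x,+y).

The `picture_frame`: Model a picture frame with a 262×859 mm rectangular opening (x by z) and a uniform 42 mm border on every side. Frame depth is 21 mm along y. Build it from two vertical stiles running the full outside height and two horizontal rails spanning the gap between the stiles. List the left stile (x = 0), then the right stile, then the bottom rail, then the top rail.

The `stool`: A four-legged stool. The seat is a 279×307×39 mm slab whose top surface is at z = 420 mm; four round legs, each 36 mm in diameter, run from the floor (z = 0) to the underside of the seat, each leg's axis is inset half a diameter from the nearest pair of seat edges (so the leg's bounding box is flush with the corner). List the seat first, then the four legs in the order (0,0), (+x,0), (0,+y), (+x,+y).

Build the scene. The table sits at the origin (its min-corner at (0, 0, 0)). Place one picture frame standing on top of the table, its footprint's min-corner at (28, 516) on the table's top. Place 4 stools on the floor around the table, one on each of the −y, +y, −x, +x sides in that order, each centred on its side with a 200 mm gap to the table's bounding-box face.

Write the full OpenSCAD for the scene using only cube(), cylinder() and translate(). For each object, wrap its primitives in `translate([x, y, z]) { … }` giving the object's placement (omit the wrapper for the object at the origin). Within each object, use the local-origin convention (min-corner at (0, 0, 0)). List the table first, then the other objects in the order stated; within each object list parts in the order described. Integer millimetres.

translate([0, 0, 691]) cube([1097, 913, 36]);
translate([45, 45, 0]) cube([42, 42, 691]);
translate([1010, 45, 0]) cube([42, 42, 691]);
translate([45, 826, 0]) cube([42, 42, 691]);
translate([1010, 826, 0]) cube([42, 42, 691]);
translate([28, 516, 727]) {
  cube([42, 21, 943]);
  translate([304, 0, 0]) cube([42, 21, 943]);
  translate([42, 0, 0]) cube([262, 21, 42]);
  translate([42, 0, 901]) cube([262, 21, 42]);
}
translate([409, -507, 0]) {
  translate([0, 0, 381]) cube([279, 307, 39]);
  translate([18, 18, 0]) cylinder(h = 381, r = 18);
  translate([261, 18, 0]) cylinder(h = 381, r = 18);
  translate([18, 289, 0]) cylinder(h = 381, r = 18);
  translate([261, 289, 0]) cylinder(h = 381, r = 18);
}
translate([409, 1113, 0]) {
  translate([0, 0, 381]) cube([279, 307, 39]);
  translate([18, 18, 0]) cylinder(h = 381, r = 18);
  translate([261, 18, 0]) cylinder(h = 381, r = 18);
  translate([18, 289, 0]) cylinder(h = 381, r = 18);
  translate([261, 289, 0]) cylinder(h = 381, r = 18);
}
translate([-479, 303, 0]) {
  translate([0, 0, 381]) cube([279, 307, 39]);
  translate([18, 18, 0]) cylinder(h = 381, r = 18);
  translate([261, 18, 0]) cylinder(h = 381, r = 18);
  translate([18, 289, 0]) cylinder(h = 381, r = 18);
  translate([261, 289, 0]) cylinder(h = 381, r = 18);
}
translate([1297, 303, 0]) {
  translate([0, 0, 381]) cube([279, 307, 39]);
  translate([18, 18, 0]) cylinder(h = 381, r = 18);
  translate([261, 18, 0]) cylinder(h = 381, r = 18);
  translate([18, 289, 0]) cylinder(h = 381, r = 18);
  translate([261, 289, 0]) cylinder(h = 381, r = 18);
}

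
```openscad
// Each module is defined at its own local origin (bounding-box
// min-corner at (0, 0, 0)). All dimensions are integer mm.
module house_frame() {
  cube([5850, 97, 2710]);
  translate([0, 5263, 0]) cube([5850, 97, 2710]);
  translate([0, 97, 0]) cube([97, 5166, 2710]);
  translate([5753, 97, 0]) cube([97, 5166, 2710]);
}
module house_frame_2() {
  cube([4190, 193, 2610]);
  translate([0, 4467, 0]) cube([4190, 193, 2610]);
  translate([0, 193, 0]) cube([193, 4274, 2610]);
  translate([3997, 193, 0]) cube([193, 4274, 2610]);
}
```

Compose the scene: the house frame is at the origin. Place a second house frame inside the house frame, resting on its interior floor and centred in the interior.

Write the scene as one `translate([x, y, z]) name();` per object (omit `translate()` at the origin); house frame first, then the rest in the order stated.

house_frame();
translate([830, 350, 0]) house_frame_2();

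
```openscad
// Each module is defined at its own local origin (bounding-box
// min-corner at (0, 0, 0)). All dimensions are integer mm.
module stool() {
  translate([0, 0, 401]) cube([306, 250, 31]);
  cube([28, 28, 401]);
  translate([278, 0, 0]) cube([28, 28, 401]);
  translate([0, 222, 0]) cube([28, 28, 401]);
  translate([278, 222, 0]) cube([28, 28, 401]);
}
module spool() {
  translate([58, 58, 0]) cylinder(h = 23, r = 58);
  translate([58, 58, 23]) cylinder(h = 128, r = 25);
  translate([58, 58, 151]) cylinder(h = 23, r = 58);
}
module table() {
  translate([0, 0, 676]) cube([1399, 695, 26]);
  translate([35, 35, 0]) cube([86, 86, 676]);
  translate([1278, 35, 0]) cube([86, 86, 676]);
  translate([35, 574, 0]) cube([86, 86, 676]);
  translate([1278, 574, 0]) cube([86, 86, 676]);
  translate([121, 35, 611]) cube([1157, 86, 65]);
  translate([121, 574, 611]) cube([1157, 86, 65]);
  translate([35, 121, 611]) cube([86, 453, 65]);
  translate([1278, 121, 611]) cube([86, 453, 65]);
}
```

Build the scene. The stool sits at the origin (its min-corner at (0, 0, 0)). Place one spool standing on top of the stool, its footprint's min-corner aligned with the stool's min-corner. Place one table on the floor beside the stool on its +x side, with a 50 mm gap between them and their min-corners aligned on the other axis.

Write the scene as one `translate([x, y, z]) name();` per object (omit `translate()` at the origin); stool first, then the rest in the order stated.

stool();
translate([0, 0, 432]) spool();
translate([356, 0, 0]) table();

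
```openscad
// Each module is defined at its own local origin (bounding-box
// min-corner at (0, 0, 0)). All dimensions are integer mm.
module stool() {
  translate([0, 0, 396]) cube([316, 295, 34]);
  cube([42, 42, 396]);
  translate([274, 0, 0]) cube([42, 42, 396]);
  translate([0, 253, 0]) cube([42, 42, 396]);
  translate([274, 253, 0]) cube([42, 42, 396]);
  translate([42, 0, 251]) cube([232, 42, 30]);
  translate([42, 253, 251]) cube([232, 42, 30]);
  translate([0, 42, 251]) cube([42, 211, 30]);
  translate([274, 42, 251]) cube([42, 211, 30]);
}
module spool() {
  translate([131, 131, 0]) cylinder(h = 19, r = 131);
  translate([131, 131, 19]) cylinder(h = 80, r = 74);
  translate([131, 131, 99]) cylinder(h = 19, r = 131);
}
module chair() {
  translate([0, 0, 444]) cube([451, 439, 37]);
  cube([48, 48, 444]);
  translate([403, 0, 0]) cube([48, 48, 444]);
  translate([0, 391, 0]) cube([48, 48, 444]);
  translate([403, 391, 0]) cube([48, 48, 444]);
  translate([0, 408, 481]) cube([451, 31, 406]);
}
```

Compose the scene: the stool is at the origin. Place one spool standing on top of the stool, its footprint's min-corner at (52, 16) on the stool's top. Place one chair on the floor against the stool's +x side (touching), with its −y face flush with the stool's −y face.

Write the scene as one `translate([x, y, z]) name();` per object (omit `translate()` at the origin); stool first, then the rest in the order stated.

stool();
translate([52, 16, 430]) spool();
translate([316, 0, 0]) chair();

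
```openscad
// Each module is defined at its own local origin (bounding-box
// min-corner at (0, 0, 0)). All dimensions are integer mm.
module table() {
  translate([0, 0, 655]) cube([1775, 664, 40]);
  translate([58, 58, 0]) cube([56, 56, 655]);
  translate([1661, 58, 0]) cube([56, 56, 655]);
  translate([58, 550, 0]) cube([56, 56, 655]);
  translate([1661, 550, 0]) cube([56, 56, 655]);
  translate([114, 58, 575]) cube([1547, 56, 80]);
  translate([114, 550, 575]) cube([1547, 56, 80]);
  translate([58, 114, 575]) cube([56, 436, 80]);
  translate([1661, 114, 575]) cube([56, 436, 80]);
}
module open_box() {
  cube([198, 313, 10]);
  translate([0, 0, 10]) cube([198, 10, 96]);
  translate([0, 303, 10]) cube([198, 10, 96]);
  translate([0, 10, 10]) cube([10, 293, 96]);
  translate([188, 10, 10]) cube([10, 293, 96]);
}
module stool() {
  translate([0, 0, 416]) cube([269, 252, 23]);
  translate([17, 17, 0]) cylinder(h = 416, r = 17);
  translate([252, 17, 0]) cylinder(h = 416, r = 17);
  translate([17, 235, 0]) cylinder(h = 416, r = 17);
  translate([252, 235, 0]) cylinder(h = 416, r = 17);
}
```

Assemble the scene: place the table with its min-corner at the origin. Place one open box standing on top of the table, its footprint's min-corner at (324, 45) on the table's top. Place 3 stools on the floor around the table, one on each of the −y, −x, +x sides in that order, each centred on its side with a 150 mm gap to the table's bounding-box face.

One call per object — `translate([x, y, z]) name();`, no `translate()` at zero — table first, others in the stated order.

table();
translate([324, 45, 695]) open_box();
translate([753, -402, 0]) stool();
translate([-419, 206, 0]) stool();
translate([1925, 206, 0]) stool();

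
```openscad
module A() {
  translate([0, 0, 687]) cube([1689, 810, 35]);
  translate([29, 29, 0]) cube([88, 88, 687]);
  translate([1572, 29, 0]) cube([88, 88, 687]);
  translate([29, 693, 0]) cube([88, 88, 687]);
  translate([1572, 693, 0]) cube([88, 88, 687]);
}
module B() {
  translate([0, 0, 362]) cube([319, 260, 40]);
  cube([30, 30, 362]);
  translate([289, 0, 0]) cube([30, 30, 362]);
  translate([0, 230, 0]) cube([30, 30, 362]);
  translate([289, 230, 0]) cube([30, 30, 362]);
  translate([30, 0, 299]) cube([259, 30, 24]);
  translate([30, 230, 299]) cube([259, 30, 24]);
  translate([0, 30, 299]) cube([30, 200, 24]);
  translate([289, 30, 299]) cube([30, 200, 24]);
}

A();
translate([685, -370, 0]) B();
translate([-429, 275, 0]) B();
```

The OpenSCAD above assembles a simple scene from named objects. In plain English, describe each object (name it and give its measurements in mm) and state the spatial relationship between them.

A is a table: top 1689 mm (x) × 810 mm (y), 35 mm thick, upper face at z = 722 mm, on four 88×88 mm square legs, each inset 29 mm from the nearest pair of top edges, running from z = 0 to the bottom of the top.

B is a simple wooden stool: a rectangular seat 319 mm (x) by 260 mm (y), 40 mm thick, top face at z = 402 mm, on four square legs, each 30×30 mm in cross-section. The legs rest on z = 0, each flush with a corner of the seat. Four stretchers, 30 mm wide and 24 mm tall, connect adjacent legs with their undersides at z = 299 mm, each running between the inner faces of the legs it joins and aligned with the legs' outer faces on the other axis.

Two stools sit around the table at the −y, −x sides.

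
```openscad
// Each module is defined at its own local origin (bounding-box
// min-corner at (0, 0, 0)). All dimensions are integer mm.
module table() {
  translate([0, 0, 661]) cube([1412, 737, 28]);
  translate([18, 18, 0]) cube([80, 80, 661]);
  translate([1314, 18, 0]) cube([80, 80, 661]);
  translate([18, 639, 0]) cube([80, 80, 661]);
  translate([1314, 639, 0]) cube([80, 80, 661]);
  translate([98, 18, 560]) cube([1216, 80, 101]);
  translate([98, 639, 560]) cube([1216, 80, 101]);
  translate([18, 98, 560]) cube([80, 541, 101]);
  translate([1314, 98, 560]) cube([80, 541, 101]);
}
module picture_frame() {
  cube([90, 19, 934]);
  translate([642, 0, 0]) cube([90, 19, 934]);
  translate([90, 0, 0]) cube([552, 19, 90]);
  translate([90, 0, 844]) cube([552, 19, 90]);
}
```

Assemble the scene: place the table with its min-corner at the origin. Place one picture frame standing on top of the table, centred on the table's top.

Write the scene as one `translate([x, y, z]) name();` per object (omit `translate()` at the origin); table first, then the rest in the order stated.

table();
translate([340, 359, 689]) picture_frame();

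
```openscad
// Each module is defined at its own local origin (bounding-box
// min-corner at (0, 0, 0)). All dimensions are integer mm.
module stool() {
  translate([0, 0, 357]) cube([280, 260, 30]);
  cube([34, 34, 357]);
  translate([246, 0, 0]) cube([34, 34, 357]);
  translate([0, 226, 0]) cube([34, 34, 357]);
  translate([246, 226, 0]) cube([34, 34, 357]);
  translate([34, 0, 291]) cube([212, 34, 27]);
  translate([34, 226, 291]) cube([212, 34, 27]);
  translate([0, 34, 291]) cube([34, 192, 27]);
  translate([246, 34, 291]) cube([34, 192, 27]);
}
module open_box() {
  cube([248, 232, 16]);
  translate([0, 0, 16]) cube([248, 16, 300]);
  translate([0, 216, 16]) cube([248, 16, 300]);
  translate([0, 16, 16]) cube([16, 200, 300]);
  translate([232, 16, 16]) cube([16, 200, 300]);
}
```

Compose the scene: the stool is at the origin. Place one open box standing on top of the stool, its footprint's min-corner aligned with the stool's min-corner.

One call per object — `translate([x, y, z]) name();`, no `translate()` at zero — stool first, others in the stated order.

stool();
translate([0, 0, 387]) open_box();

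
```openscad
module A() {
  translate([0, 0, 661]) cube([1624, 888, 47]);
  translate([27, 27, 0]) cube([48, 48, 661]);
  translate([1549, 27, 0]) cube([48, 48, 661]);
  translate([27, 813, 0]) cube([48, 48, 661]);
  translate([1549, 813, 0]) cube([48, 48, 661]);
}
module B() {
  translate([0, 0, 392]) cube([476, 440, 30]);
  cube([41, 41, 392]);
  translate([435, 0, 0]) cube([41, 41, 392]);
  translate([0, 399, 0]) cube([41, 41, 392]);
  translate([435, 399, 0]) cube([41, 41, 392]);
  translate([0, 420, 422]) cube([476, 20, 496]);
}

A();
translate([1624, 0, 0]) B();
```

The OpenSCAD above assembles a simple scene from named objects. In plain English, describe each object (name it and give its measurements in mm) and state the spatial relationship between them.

A is a table: top 1624 mm (x) × 888 mm (y), 47 mm thick, upper face at z = 708 mm, on four 48×48 mm square legs, each inset 27 mm from the nearest pair of top edges, running from z = 0 to the bottom of the top.

B is a chair: 476×440 mm seat, 30 mm thick, top at z = 422 mm, on four 41 mm square corner legs flush with the seat edges. A 20 mm thick backrest slab spans the full seat width, extending 496 mm above the seat top, its back face flush with the seat's +y edge.

The chair is against the table's +x side, with their −y faces flush.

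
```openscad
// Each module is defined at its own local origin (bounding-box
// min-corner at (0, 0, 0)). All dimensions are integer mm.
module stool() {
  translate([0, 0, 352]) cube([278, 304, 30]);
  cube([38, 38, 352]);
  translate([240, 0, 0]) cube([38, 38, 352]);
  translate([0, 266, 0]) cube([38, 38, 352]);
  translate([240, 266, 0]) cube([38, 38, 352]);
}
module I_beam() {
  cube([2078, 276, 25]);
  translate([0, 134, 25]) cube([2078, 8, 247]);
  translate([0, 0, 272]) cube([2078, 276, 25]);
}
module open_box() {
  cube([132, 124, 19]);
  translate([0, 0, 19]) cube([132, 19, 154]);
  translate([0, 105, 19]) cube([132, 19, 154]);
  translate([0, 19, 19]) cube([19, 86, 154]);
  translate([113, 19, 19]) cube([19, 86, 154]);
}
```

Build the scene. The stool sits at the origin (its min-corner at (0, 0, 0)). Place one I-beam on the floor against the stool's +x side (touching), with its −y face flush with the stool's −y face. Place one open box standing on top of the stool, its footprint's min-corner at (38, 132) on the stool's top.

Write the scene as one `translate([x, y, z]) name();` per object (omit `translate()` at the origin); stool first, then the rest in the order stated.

stool();
translate([278, 0, 0]) I_beam();
translate([38, 132, 382]) open_box();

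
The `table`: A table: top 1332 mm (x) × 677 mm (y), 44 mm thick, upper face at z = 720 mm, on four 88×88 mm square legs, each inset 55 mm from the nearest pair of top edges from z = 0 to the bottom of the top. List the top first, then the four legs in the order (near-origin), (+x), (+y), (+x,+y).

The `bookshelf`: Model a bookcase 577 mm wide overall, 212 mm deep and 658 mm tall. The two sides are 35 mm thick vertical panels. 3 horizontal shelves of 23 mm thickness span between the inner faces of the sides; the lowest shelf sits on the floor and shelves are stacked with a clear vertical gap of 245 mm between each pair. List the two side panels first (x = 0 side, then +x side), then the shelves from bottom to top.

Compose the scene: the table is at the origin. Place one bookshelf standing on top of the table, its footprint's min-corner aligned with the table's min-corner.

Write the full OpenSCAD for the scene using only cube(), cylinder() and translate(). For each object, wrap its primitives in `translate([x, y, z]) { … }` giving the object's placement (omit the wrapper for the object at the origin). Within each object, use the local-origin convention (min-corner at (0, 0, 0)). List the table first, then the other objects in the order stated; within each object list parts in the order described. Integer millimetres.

translate([0, 0, 676]) cube([1332, 677, 44]);
translate([55, 55, 0]) cube([88, 88, 676]);
translate([1189, 55, 0]) cube([88, 88, 676]);
translate([55, 534, 0]) cube([88, 88, 676]);
translate([1189, 534, 0]) cube([88, 88, 676]);
translate([0, 0, 720]) {
  cube([35, 212, 658]);
  translate([542, 0, 0]) cube([35, 212, 658]);
  translate([35, 0, 0]) cube([507, 212, 23]);
  translate([35, 0, 268]) cube([507, 212, 23]);
  translate([35, 0, 536]) cube([507, 212, 23]);
}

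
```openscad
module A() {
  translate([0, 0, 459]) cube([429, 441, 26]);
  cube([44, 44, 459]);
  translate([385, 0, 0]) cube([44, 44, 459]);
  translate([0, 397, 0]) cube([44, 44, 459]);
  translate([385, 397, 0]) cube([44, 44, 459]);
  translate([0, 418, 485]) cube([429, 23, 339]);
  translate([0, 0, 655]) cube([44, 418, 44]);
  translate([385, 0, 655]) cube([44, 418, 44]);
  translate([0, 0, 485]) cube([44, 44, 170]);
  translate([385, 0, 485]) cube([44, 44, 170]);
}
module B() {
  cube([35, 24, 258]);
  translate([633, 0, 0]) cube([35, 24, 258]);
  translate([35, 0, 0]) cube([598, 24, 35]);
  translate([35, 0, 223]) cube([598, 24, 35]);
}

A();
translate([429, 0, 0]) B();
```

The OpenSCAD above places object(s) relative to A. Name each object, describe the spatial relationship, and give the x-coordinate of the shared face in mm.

A is a chair. B is a picture frame. The picture frame is against the chair's +x side, with their −y faces flush. The x-coordinate of the shared face is 429 mm.

The chair's +x face and the picture frame's −x face are both at x = 429 mm.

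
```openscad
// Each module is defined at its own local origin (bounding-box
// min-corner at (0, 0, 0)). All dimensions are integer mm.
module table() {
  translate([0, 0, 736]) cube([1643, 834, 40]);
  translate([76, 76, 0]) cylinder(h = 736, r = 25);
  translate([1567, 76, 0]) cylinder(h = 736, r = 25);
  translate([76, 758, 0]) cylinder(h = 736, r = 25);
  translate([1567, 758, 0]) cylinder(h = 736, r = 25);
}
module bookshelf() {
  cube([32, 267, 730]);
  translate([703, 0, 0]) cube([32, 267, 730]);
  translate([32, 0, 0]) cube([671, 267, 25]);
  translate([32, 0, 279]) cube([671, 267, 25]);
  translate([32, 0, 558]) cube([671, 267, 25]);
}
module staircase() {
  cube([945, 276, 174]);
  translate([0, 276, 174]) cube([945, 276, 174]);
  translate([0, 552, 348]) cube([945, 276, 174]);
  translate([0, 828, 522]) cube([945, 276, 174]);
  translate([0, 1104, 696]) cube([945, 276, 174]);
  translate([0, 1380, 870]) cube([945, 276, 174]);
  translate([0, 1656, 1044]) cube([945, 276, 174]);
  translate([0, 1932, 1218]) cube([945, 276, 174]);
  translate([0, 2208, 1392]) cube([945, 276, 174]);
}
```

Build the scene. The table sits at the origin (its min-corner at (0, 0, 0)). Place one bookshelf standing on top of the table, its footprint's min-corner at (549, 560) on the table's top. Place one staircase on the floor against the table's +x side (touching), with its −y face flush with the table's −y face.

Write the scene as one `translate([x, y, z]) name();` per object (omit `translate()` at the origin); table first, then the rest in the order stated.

table();
translate([549, 560, 776]) bookshelf();
translate([1643, 0, 0]) staircase();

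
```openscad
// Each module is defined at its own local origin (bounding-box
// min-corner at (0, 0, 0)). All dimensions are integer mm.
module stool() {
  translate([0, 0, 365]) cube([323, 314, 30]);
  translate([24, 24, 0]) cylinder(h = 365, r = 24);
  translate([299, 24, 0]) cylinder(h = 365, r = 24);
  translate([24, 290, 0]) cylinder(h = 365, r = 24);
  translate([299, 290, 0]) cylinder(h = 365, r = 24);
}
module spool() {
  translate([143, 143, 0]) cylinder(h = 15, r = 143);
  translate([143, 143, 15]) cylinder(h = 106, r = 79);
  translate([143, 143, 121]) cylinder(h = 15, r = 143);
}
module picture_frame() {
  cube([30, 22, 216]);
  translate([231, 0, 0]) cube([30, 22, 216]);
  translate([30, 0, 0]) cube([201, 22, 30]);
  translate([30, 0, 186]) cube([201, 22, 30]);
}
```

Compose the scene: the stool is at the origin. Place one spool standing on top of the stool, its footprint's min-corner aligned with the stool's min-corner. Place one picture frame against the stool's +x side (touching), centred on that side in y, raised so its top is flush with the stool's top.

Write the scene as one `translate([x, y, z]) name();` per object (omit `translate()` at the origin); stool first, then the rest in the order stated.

stool();
translate([0, 0, 395]) spool();
translate([323, 146, 179]) picture_frame();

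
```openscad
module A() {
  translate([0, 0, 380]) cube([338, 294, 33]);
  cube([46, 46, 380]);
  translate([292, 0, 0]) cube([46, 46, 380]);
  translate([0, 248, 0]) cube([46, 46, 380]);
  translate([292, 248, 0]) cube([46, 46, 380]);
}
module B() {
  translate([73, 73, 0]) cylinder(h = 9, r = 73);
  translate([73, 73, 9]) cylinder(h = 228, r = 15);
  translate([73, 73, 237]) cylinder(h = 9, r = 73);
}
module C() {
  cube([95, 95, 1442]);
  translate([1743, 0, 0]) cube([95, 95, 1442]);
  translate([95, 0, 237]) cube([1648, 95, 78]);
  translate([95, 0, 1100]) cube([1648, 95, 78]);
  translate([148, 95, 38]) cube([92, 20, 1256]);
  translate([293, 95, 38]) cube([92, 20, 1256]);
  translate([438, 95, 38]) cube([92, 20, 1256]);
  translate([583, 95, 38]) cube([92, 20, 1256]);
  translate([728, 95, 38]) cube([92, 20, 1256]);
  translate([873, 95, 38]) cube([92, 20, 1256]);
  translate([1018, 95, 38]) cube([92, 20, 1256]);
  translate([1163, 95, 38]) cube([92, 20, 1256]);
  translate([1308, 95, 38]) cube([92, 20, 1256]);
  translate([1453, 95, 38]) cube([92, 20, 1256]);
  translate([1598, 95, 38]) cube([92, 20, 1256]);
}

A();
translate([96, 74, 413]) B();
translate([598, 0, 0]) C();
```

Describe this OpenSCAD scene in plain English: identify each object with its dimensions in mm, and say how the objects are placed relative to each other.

A is a simple wooden stool: a rectangular seat 338 mm (x) by 294 mm (y), 33 mm thick, top face at z = 413 mm, on four square legs, each 46×46 mm in cross-section. The legs rest on z = 0, each flush with a corner of the seat.

B is a spool: two coaxial disc flanges of radius 73 mm and thickness 9 mm, joined by a core cylinder of radius 15 mm and height 228 mm. The lower flange rests on z = 0 and the three cylinders share a vertical axis.

C is a fence section. Two 95×95 mm posts, 1442 mm tall, stand on the floor with a clear span of 1648 mm between their inner faces. Two horizontal rails of 95×78 mm section span the gap between the posts with their undersides at z = 237 mm and z = 1100 mm, flush with the posts' −y face. 11 pickets, each 92 mm wide, 20 mm thick and 1256 mm tall, are fixed to the +y face of the rails with their bottoms at z = 38 mm, evenly spaced across the span with equal gaps (rounded down to the nearest mm) at the −x end and between each pair — any rounding remainder accumulates at the +x end.

The spool is on top of the stool, centred. The fence section is on the floor beside the stool on its +x side.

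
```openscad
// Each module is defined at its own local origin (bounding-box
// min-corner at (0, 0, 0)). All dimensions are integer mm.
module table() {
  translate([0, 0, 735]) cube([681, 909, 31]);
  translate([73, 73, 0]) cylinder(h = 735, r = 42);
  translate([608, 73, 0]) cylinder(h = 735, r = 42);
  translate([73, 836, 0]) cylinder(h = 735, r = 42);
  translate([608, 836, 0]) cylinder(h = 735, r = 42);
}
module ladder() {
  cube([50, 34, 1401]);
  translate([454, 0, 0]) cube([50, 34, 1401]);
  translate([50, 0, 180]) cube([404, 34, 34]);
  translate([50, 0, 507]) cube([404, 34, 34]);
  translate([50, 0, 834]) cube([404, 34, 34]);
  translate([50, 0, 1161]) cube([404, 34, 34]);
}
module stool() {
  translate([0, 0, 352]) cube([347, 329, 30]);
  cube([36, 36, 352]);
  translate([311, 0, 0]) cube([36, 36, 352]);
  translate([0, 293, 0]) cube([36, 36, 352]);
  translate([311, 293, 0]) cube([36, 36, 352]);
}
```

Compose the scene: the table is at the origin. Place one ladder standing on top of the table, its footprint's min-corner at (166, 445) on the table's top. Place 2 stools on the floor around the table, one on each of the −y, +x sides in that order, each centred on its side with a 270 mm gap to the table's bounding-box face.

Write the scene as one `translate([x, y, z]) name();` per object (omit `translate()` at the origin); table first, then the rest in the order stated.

table();
translate([166, 445, 766]) ladder();
translate([167, -599, 0]) stool();
translate([951, 290, 0]) stool();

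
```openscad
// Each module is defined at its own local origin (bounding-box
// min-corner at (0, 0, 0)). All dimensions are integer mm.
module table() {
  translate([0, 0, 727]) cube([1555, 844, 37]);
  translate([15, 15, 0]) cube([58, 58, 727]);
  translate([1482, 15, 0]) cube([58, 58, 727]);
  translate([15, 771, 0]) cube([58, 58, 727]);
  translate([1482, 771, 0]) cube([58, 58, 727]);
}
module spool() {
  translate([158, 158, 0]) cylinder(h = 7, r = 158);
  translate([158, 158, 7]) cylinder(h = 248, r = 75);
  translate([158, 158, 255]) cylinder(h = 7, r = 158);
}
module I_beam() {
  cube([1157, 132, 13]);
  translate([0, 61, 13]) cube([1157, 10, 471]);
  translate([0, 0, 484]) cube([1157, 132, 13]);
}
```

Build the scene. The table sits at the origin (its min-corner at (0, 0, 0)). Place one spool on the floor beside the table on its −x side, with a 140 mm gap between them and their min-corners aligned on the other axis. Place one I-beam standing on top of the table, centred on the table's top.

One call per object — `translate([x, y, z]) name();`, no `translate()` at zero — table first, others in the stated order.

table();
translate([-456, 0, 0]) spool();
translate([199, 356, 764]) I_beam();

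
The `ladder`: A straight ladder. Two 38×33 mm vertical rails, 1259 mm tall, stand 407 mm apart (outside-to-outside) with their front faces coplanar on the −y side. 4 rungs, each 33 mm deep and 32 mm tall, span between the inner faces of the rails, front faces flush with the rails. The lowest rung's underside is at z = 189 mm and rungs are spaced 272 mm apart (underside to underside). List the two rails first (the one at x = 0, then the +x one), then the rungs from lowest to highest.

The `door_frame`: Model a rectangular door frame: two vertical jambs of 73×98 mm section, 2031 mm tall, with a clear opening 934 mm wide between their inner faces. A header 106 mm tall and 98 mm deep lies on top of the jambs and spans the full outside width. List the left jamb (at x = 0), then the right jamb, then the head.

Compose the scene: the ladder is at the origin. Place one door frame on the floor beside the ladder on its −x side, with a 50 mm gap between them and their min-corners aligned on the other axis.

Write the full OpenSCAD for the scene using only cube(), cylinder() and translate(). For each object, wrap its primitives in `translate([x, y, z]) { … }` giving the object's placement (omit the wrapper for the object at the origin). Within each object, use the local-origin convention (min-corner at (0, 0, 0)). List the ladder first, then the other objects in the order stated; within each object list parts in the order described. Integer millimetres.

cube([38, 33, 1259]);
translate([369, 0, 0]) cube([38, 33, 1259]);
translate([38, 0, 189]) cube([331, 33, 32]);
translate([38, 0, 461]) cube([331, 33, 32]);
translate([38, 0, 733]) cube([331, 33, 32]);
translate([38, 0, 1005]) cube([331, 33, 32]);
translate([-1130, 0, 0]) {
  cube([73, 98, 2031]);
  translate([1007, 0, 0]) cube([73, 98, 2031]);
  translate([0, 0, 2031]) cube([1080, 98, 106]);
}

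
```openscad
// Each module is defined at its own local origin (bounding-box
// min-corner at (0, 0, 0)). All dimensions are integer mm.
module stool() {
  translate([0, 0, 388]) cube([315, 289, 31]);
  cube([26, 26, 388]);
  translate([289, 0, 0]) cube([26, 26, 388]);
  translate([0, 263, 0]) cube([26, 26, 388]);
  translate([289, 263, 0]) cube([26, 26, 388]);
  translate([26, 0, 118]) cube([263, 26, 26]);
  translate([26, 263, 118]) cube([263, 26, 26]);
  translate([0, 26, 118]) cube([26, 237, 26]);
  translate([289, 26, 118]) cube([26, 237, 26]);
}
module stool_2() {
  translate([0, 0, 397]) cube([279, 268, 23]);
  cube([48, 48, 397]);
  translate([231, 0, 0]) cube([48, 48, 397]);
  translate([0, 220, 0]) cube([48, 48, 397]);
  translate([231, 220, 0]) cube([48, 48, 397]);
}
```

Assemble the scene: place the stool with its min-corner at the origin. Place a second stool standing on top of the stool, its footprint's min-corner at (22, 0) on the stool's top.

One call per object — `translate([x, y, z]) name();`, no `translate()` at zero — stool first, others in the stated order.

stool();
translate([22, 0, 419]) stool_2();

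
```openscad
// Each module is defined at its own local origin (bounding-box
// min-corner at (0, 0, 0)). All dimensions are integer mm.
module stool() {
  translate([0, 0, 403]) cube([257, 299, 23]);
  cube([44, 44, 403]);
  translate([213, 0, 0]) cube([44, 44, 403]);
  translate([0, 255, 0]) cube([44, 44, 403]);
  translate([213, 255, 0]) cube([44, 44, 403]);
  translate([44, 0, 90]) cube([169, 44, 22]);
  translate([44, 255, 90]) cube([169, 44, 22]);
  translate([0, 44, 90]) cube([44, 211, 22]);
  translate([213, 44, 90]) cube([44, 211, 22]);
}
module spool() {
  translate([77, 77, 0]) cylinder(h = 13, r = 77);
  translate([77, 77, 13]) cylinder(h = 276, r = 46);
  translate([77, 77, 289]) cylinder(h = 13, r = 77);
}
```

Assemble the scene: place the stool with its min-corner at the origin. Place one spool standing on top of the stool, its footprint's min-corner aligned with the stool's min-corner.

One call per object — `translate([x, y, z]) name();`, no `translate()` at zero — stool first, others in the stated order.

stool();
translate([0, 0, 426]) spool();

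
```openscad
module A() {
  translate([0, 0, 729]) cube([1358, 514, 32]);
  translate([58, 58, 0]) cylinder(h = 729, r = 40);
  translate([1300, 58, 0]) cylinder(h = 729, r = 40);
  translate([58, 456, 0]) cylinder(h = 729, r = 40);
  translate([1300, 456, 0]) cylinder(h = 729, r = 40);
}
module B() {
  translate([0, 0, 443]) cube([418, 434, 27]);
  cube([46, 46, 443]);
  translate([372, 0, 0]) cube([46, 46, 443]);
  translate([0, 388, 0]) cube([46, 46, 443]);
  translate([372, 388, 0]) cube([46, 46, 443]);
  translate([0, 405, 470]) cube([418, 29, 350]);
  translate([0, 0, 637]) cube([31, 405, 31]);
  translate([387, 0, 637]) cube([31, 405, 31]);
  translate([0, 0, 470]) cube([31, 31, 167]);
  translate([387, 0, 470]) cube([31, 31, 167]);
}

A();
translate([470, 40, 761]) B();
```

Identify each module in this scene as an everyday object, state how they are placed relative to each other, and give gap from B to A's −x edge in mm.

The chair's min-x is at 470; the table's min-x is 0; gap = 470 mm.

A is a table. B is a chair. The chair is on top of the table, centred. The gap from the chair to the table's −x edge is 470 mm.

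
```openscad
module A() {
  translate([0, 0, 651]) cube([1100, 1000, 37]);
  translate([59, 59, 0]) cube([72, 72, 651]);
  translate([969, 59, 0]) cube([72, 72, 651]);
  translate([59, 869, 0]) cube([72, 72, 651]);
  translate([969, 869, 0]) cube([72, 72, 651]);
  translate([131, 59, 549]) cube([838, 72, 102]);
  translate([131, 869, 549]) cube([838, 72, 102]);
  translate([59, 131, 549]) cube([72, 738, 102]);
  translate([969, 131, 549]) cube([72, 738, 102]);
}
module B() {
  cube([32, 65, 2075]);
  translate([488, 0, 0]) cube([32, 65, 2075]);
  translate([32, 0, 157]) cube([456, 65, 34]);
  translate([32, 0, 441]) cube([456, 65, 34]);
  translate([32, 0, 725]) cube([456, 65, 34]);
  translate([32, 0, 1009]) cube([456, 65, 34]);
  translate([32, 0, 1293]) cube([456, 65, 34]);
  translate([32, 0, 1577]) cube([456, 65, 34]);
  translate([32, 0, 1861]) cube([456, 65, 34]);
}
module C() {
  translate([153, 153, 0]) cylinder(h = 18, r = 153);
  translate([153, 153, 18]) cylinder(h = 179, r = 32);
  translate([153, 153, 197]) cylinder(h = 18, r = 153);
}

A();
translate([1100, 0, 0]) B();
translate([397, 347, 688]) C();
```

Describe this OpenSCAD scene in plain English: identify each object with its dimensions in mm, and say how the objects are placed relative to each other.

A is a table: top 1100 mm (x) × 1000 mm (y), 37 mm thick, upper face at z = 688 mm, on four 72×72 mm square legs, each inset 59 mm from the nearest pair of top edges, running from z = 0 to the bottom of the top. Four apron rails, 72 mm thick and 102 mm tall, run between adjacent legs with their top edges flush with the underside of the top and their outer faces flush with the legs' outer faces.

B is a straight ladder. Two 32×65 mm vertical rails, 2075 mm tall, stand 520 mm apart (outside-to-outside) with their front faces coplanar on the −y side. 7 rungs, each 65 mm deep and 34 mm tall, span between the inner faces of the rails, front faces flush with the rails. The lowest rung's underside is at z = 157 mm and rungs are spaced 284 mm apart (underside to underside).

C is a spool: two coaxial disc flanges of radius 153 mm and thickness 18 mm, joined by a core cylinder of radius 32 mm and height 179 mm. The lower flange rests on z = 0 and the three cylinders share a vertical axis.

The ladder is against the table's +x side, with their −y faces flush. The spool is on top of the table, centred.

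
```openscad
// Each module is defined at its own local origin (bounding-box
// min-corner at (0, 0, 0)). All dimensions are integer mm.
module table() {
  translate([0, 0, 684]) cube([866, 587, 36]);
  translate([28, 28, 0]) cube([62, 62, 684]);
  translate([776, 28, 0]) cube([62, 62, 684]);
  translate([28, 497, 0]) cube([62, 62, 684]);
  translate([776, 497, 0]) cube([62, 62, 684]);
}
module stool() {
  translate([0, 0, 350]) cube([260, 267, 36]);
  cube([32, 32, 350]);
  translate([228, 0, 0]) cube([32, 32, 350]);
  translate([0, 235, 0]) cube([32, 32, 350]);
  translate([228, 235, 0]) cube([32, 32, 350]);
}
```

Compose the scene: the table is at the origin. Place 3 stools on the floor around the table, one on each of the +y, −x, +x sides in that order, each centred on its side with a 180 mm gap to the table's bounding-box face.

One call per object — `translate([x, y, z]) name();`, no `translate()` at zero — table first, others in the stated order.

table();
translate([303, 767, 0]) stool();
translate([-440, 160, 0]) stool();
translate([1046, 160, 0]) stool();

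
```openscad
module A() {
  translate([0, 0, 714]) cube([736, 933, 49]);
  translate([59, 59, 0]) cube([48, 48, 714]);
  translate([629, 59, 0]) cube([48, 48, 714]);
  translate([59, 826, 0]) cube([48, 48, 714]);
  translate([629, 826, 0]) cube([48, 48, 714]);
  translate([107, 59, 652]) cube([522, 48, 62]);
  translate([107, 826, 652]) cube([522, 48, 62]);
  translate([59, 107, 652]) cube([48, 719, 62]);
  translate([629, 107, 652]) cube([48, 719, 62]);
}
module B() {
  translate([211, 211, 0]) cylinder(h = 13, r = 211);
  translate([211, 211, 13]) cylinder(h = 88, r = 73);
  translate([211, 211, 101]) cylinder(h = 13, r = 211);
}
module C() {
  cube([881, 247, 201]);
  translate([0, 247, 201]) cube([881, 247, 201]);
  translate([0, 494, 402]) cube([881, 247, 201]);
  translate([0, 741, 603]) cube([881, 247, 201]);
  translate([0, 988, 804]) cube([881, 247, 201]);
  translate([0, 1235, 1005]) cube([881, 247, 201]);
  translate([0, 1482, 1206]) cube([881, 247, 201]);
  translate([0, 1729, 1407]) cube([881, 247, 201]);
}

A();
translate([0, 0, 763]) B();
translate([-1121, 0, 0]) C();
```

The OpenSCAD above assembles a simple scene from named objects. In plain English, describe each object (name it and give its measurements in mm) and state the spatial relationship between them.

A is a rectangular dining table. The top is 736×933×49 mm with its upper surface at z = 763 mm. It stands on four 48×48 mm square legs, each inset 59 mm from the nearest pair of top edges, running from the floor to the underside of the top. Four apron rails, 48 mm thick and 62 mm tall, run between adjacent legs with their top edges flush with the underside of the top and their outer faces flush with the legs' outer faces.

B is a spool: two coaxial disc flanges of radius 211 mm and thickness 13 mm, joined by a core cylinder of radius 73 mm and height 88 mm. The lower flange rests on z = 0 and the three cylinders share a vertical axis.

C is a run of 8 identical solid stair steps. Each tread is 881×247 mm and each step block is 201 mm high. Step 1 rests on the floor; step k is offset from step 1 by (k−1)×247 mm in y and (k−1)×201 mm in z.

The spool is on top of the table. The staircase is on the floor beside the table on its −x side.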